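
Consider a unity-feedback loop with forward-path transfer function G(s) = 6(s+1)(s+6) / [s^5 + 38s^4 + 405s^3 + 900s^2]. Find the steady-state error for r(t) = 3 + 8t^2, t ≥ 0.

400

The denominator has no term below 900s^2 — 2 poles at s=0, type 2. Taking each input component in turn:
  • 3: tracked with zero error.
  • 8t^2: e_ss = 16/K_a with K_a=0.04 → 400.
Total e_ss = 400.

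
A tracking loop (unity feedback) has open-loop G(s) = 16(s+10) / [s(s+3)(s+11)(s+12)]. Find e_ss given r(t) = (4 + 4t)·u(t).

System type = 1 (one pole at s=0). Treating each term separately:
  • 4: tracked with zero error.
  • 4t: e_ss = 4/K_v with K_v=40/99 → 9.9.
Total e_ss = 9.9.

9.9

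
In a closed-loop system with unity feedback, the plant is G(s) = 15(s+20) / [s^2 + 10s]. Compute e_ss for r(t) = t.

1/30

The denominator has no term below 10s — 1 pole at s=0, type 1.
K_v = lim_{s→0} s·G(s) = 15·20 / 10 = 30.
e_ss = 1/K_v = 1/30.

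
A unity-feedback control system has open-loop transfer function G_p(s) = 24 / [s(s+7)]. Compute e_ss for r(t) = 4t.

7/6

The open loop has one pole at the origin → type 1 system.
K_v = lim_{s→0} s·G_p(s) = 24 / (7) = 24/7.
e_ss = 4/K_v = 4/(24/7) = 7/6.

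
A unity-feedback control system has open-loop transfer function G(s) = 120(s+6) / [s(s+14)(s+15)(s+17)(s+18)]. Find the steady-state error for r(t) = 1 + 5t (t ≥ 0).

446.25

System type = 1 (one pole at s=0). Treating each term separately:
  • 1: tracked with zero error.
  • 5t: e_ss = 5/K_v with K_v=4/357 → 446.25.
Total e_ss = 446.25.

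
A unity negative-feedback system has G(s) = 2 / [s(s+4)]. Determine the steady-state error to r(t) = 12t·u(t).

One free integrator in G(s): this is a type 1 system.
K_v = lim_{s→0} s·G(s) = 2 / (4) = 0.5.
e_ss = 12/K_v = 12/0.5 = 24.

24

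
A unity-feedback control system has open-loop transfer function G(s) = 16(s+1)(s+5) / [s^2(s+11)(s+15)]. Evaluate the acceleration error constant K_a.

16/33

System type = 2 (two poles at s=0).
K_a = lim_{s→0} s^2·G(s) = 16·1·5 / (11·15) = 16/33.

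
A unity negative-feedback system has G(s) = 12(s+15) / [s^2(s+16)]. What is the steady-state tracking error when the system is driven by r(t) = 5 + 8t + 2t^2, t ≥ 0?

16/45

G(s) has two factors of s in the denominator, so the system is type 2. By superposition:
  • 5: tracked with zero error.
  • 8t: tracked with zero error.
  • 2t^2: e_ss = 4/K_a with K_a=11.25 → 16/45.
Total e_ss = 16/45.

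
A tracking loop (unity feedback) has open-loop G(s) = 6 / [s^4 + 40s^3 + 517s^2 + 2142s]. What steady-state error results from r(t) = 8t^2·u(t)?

infinity

Lowest-order denominator term is 2142s, so the open loop has 1 pole at the origin → type 1 system.
K_a = lim_{s→0} s^2·G(s) = 0; the steady-state error to this parabolic input grows without bound.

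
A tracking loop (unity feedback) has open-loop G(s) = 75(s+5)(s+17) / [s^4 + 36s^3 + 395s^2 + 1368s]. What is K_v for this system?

2125/456

Factoring s from the denominator leaves a polynomial with constant term 1368, so the system is type 1.
K_v = lim_{s→0} s·G(s) = 75·5·17 / 1368 = 2125/456.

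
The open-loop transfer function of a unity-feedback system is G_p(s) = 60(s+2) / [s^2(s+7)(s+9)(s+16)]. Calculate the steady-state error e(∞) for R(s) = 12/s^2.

0

System type = 2 (two poles at s=0).
A type-2 system has K_v = ∞, so it tracks a ramp input with zero steady-state error.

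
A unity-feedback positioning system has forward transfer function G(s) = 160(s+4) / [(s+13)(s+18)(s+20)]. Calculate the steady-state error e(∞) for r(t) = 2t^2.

infinity

System type = 0 (no poles at s=0).
K_a = lim_{s→0} s^2·G(s) = 0; the steady-state error to this parabolic input grows without bound.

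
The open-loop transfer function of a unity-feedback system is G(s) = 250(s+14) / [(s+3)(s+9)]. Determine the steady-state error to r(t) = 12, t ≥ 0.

G(s) has no factors of s in the denominator, so the system is type 0.
K_p = lim_{s→0} G(s) = 250·14 / (3·9) = 3500/27.
e_ss = 12/(1 + K_p) = 12/(3527/27) = 324/3527.

324/3527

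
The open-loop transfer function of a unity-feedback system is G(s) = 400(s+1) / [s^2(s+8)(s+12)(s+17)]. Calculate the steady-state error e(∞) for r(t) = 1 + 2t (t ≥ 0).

0

System type = 2 (two poles at s=0). Treating each term separately:
  • 1: tracked with zero error.
  • 2t: tracked with zero error.
Total e_ss = 0.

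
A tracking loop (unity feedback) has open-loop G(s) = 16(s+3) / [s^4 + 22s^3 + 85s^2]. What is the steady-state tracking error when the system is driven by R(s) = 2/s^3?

The denominator has no term below 85s^2 — 2 poles at s=0, type 2.
K_a = lim_{s→0} s^2·G(s) = 16·3 / 85 = 48/85.
r(t) = t^2 gives R(s) = 2/s^3.
e_ss = 2/K_a = 2/(48/85) = 85/24.

85/24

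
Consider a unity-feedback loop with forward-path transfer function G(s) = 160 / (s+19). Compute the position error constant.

No free integrators in G(s): this is a type 0 system.
K_p = lim_{s→0} G(s) = 160 / (19) = 160/19.

160/19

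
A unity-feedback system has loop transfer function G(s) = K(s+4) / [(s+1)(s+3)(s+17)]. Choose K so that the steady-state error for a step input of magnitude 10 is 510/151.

25

The open loop has no poles at the origin → type 0 system.
K_p = lim_{s→0} G(s) = K·4 / (1·3·17) = (4/51)·K.
e_ss = 10/(1 + K_p) = 510/151 ⇒ 1 + (4/51)·K = 151/51 ⇒ K = 25.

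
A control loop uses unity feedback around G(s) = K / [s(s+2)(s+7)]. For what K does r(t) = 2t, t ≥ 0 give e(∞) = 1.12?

System type = 1 (one pole at s=0).
K_v = lim_{s→0} s·G(s) = K / (2·7) = (1/14)·K.
e_ss = 2/K_v = 1.12 ⇒ K_v = 25/14 ⇒ K = (25/14)/(1/14) = 25.

25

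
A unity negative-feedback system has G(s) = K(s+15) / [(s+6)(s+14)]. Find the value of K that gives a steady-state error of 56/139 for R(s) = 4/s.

System type = 0 (no poles at s=0).
K_p = lim_{s→0} G(s) = K·15 / (6·14) = (5/28)·K.
e_ss = 4/(1 + K_p) = 56/139 ⇒ 1 + (5/28)·K = 139/14 ⇒ K = 50.

50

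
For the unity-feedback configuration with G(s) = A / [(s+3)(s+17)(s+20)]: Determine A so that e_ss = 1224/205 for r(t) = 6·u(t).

5

No free integrators in G(s): this is a type 0 system.
K_p = lim_{s→0} G(s) = A / (3·17·20) = (1/1020)·A.
e_ss = 6/(1 + K_p) = 1224/205 ⇒ 1 + (1/1020)·A = 205/204 ⇒ A = 5.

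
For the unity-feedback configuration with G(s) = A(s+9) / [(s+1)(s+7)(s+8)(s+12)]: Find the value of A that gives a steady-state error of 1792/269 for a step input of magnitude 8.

The open loop has no poles at the origin → type 0 system.
K_p = lim_{s→0} G(s) = A·9 / (1·7·8·12) = (3/224)·A.
e_ss = 8/(1 + K_p) = 1792/269 ⇒ 1 + (3/224)·A = 269/224 ⇒ A = 15.

15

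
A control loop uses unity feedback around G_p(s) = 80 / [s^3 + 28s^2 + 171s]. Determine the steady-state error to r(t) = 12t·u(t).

25.65

Factoring s from the denominator leaves a polynomial with constant term 171, so the system is type 1.
K_v = lim_{s→0} s·G_p(s) = 80 / 171 = 80/171.
e_ss = 12/K_v = 12/(80/171) = 25.65.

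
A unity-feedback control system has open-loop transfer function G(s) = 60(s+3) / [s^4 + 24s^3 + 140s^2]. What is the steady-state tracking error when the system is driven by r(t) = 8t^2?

112/9

Factoring s^2 from the denominator leaves a polynomial with constant term 140, so the system is type 2.
K_a = lim_{s→0} s^2·G(s) = 60·3 / 140 = 9/7.
r(t) = 8t^2 gives R(s) = 16/s^3.
e_ss = 16/K_a = 16/(9/7) = 112/9.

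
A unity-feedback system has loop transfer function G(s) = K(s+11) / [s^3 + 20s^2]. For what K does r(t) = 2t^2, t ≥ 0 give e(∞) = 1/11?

Factoring s^2 from the denominator leaves a polynomial with constant term 20, so the system is type 2.
K_a = lim_{s→0} s^2·G(s) = K·11 / 20 = 0.55·K.
e_ss = 4/K_a = 1/11 ⇒ K_a = 44 ⇒ K = 44/0.55 = 80.

80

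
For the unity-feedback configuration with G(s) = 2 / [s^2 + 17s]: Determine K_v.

2/17

The denominator has no term below 17s — 1 pole at s=0, type 1.
K_v = lim_{s→0} s·G(s) = 2 / 17 = 2/17.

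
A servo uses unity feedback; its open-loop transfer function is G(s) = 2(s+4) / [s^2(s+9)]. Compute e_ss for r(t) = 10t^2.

22.5

The open loop has two poles at the origin → type 2 system.
K_a = lim_{s→0} s^2·G(s) = 2·4 / (9) = 8/9.
r(t) = 10t^2 gives R(s) = 20/s^3.
e_ss = 20/K_a = 20/(8/9) = 22.5.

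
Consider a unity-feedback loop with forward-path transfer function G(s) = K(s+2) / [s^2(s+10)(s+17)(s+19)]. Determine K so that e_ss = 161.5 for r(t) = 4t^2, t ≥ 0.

Two free integrators in G(s): this is a type 2 system.
K_a = lim_{s→0} s^2·G(s) = K·2 / (10·17·19) = (1/1615)·K.
e_ss = 8/K_a = 161.5 ⇒ K_a = 16/323 ⇒ K = (16/323)/(1/1615) = 80.

80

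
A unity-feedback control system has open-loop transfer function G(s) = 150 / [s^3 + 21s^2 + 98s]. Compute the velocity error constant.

Lowest-order denominator term is 98s, so the open loop has 1 pole at the origin → type 1 system.
K_v = lim_{s→0} s·G(s) = 150 / 98 = 75/49.

75/49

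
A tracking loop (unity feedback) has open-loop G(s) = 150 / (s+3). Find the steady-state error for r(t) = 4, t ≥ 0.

4/51

G(s) has no factors of s in the denominator, so the system is type 0.
K_p = lim_{s→0} G(s) = 150 / (3) = 50.
e_ss = 4/(1 + K_p) = 4/51.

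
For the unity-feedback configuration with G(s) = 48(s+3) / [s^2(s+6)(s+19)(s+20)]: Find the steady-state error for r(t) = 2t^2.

The open loop has two poles at the origin → type 2 system.
K_a = lim_{s→0} s^2·G(s) = 48·3 / (6·19·20) = 6/95.
r(t) = 2t^2 gives R(s) = 4/s^3.
e_ss = 4/K_a = 4/(6/95) = 190/3.

190/3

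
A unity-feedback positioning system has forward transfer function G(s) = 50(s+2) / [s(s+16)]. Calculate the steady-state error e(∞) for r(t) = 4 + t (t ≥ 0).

0.16

One free integrator in G(s): this is a type 1 system. Treating each term separately:
  • 4: tracked with zero error.
  • t: e_ss = 1/K_v with K_v=6.25 → 0.16.
Total e_ss = 0.16.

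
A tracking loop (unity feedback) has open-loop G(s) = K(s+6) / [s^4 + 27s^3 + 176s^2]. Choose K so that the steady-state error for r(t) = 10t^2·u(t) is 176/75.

250

Lowest-order denominator term is 176s^2, so the open loop has 2 poles at the origin → type 2 system.
K_a = lim_{s→0} s^2·G(s) = K·6 / 176 = (3/88)·K.
e_ss = 20/K_a = 176/75 ⇒ K_a = 375/44 ⇒ K = (375/44)/(3/88) = 250.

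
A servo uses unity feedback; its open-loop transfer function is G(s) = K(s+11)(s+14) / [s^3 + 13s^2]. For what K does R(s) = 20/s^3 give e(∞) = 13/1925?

Lowest-order denominator term is 13s^2, so the open loop has 2 poles at the origin → type 2 system.
K_a = lim_{s→0} s^2·G(s) = K·11·14 / 13 = (154/13)·K.
e_ss = 20/K_a = 13/1925 ⇒ K_a = 38500/13 ⇒ K = (38500/13)/(154/13) = 250.

250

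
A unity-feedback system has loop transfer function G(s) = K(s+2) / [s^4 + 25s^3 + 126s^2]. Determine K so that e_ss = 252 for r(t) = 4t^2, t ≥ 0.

Factoring s^2 from the denominator leaves a polynomial with constant term 126, so the system is type 2.
K_a = lim_{s→0} s^2·G(s) = K·2 / 126 = (1/63)·K.
e_ss = 8/K_a = 252 ⇒ K_a = 2/63 ⇒ K = (2/63)/(1/63) = 2.

2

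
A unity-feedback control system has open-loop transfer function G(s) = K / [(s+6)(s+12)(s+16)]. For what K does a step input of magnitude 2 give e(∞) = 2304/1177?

25

G(s) has no factors of s in the denominator, so the system is type 0.
K_p = lim_{s→0} G(s) = K / (6·12·16) = (1/1152)·K.
e_ss = 2/(1 + K_p) = 2304/1177 ⇒ 1 + (1/1152)·K = 1177/1152 ⇒ K = 25.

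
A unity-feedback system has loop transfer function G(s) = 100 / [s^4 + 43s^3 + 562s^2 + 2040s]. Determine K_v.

Lowest-order denominator term is 2040s, so the open loop has 1 pole at the origin → type 1 system.
K_v = lim_{s→0} s·G(s) = 100 / 2040 = 5/102.

5/102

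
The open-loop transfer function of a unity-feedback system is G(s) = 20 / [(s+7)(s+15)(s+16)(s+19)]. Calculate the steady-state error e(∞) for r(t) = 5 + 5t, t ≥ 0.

G(s) has no factors of s in the denominator, so the system is type 0. By superposition:
  • 5: e_ss = 5/(1+K_p) with K_p=1/1596 → 7980/1597.
  • 5t: a type-0 system cannot track it, e_ss → ∞.
The unbounded component dominates.

infinity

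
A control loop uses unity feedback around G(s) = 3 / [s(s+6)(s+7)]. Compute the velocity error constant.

One free integrator in G(s): this is a type 1 system.
K_v = lim_{s→0} s·G(s) = 3 / (6·7) = 1/14.

1/14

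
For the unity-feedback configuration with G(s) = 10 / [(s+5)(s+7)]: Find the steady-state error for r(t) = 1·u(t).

G(s) has no factors of s in the denominator, so the system is type 0.
K_p = lim_{s→0} G(s) = 10 / (5·7) = 2/7.
e_ss = 1/(1 + K_p) = 1/(9/7) = 7/9.

7/9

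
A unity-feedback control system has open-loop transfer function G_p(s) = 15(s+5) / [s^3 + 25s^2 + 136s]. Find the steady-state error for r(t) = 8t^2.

Factoring s from the denominator leaves a polynomial with constant term 136, so the system is type 1.
K_a = lim_{s→0} s^2·G_p(s) = 0; the steady-state error to this parabolic input grows without bound.

infinity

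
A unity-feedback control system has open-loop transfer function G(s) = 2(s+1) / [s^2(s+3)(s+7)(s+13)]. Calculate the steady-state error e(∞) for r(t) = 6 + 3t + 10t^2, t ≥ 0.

2730

The open loop has two poles at the origin → type 2 system. By superposition:
  • 6: tracked with zero error.
  • 3t: tracked with zero error.
  • 10t^2: e_ss = 20/K_a with K_a=2/273 → 2730.
Total e_ss = 2730.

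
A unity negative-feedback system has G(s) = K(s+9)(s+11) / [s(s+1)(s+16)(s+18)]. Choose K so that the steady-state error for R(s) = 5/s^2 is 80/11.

2

System type = 1 (one pole at s=0).
K_v = lim_{s→0} s·G(s) = K·9·11 / (1·16·18) = (11/32)·K.
e_ss = 5/K_v = 80/11 ⇒ K_v = 0.6875 ⇒ K = 0.6875/(11/32) = 2.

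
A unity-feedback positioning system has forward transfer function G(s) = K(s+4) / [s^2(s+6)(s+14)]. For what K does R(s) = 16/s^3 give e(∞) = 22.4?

Two free integrators in G(s): this is a type 2 system.
K_a = lim_{s→0} s^2·G(s) = K·4 / (6·14) = (1/21)·K.
e_ss = 16/K_a = 22.4 ⇒ K_a = 5/7 ⇒ K = (5/7)/(1/21) = 15.

15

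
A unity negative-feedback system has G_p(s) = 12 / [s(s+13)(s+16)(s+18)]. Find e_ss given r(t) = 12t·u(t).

System type = 1 (one pole at s=0).
K_v = lim_{s→0} s·G_p(s) = 12 / (13·16·18) = 1/312.
e_ss = 12/K_v = 12/(1/312) = 3744.

3744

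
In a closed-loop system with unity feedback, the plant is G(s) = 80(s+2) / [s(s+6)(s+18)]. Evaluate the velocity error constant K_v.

System type = 1 (one pole at s=0).
K_v = lim_{s→0} s·G(s) = 80·2 / (6·18) = 40/27.

40/27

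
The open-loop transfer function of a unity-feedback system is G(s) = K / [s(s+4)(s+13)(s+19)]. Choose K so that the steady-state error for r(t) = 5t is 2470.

2

System type = 1 (one pole at s=0).
K_v = lim_{s→0} s·G(s) = K / (4·13·19) = (1/988)·K.
e_ss = 5/K_v = 2470 ⇒ K_v = 1/494 ⇒ K = (1/494)/(1/988) = 2.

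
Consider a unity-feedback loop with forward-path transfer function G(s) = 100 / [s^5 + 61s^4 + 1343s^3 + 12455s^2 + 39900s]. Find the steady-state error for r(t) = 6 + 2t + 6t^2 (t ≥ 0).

Lowest-order denominator term is 39900s, so the open loop has 1 pole at the origin → type 1 system. Taking each input component in turn:
  • 6: tracked with zero error.
  • 2t: e_ss = 2/K_v with K_v=1/399 → 798.
  • 6t^2: a type-1 system cannot track it, e_ss → ∞.
The unbounded component dominates.

infinity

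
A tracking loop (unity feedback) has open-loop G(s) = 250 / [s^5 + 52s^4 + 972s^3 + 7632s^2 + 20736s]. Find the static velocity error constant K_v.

125/10368

Lowest-order denominator term is 20736s, so the open loop has 1 pole at the origin → type 1 system.
K_v = lim_{s→0} s·G(s) = 250 / 20736 = 125/10368.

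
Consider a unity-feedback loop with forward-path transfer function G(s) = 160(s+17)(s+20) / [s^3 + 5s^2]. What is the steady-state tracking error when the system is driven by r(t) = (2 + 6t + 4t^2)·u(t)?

1/1360

Factoring s^2 from the denominator leaves a polynomial with constant term 5, so the system is type 2. Taking each input component in turn:
  • 2: tracked with zero error.
  • 6t: tracked with zero error.
  • 4t^2: e_ss = 8/K_a with K_a=10880 → 1/1360.
Total e_ss = 1/1360.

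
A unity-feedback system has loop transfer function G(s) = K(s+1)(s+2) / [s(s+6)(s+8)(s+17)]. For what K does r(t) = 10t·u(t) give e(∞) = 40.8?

100

System type = 1 (one pole at s=0).
K_v = lim_{s→0} s·G(s) = K·1·2 / (6·8·17) = (1/408)·K.
e_ss = 10/K_v = 40.8 ⇒ K_v = 25/102 ⇒ K = (25/102)/(1/408) = 100.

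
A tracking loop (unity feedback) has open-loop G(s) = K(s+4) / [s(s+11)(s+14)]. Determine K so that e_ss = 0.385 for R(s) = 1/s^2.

G(s) has one factor of s in the denominator, so the system is type 1.
K_v = lim_{s→0} s·G(s) = K·4 / (11·14) = (2/77)·K.
e_ss = 1/K_v = 0.385 ⇒ K_v = 200/77 ⇒ K = (200/77)/(2/77) = 100.

100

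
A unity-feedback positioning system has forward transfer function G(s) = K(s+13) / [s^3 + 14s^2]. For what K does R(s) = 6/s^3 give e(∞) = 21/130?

40

Lowest-order denominator term is 14s^2, so the open loop has 2 poles at the origin → type 2 system.
K_a = lim_{s→0} s^2·G(s) = K·13 / 14 = (13/14)·K.
e_ss = 6/K_a = 21/130 ⇒ K_a = 260/7 ⇒ K = (260/7)/(13/14) = 40.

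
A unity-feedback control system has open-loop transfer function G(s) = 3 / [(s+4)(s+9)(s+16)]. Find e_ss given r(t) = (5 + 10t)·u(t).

No free integrators in G(s): this is a type 0 system. Taking each input component in turn:
  • 5: e_ss = 5/(1+K_p) with K_p=1/192 → 960/193.
  • 10t: a type-0 system cannot track it, e_ss → ∞.
The unbounded component dominates.

infinity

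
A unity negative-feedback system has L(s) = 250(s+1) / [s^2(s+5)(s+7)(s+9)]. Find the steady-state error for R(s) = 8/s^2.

0

Two free integrators in L(s): this is a type 2 system.
A type-2 system has K_v = ∞, so it tracks a ramp input with zero steady-state error.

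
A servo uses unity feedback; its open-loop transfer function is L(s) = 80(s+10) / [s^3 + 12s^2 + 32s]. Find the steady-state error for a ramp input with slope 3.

The denominator has no term below 32s — 1 pole at s=0, type 1.
K_v = lim_{s→0} s·L(s) = 80·10 / 32 = 25.
e_ss = 3/K_v = 3/25 = 0.12.

0.12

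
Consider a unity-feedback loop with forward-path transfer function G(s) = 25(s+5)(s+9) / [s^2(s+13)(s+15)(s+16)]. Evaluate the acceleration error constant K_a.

The open loop has two poles at the origin → type 2 system.
K_a = lim_{s→0} s^2·G(s) = 25·5·9 / (13·15·16) = 75/208.

75/208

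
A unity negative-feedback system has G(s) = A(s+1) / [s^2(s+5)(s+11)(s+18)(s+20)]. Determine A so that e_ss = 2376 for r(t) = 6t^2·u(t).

100

G(s) has two factors of s in the denominator, so the system is type 2.
K_a = lim_{s→0} s^2·G(s) = A·1 / (5·11·18·20) = (1/19800)·A.
e_ss = 12/K_a = 2376 ⇒ K_a = 1/198 ⇒ A = (1/198)/(1/19800) = 100.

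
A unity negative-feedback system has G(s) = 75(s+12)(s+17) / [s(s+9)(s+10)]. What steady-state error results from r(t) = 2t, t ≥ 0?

1/85

The open loop has one pole at the origin → type 1 system.
K_v = lim_{s→0} s·G(s) = 75·12·17 / (9·10) = 170.
e_ss = 2/K_v = 2/170 = 1/85.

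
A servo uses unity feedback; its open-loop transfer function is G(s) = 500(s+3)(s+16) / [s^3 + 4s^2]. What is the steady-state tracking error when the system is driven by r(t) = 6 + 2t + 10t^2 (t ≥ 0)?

Lowest-order denominator term is 4s^2, so the open loop has 2 poles at the origin → type 2 system. Taking each input component in turn:
  • 6: tracked with zero error.
  • 2t: tracked with zero error.
  • 10t^2: e_ss = 20/K_a with K_a=6000 → 1/300.
Total e_ss = 1/300.

1/300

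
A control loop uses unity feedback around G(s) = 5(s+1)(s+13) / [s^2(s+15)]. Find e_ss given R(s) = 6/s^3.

18/13

System type = 2 (two poles at s=0).
K_a = lim_{s→0} s^2·G(s) = 5·1·13 / (15) = 13/3.
r(t) = 3t^2 gives R(s) = 6/s^3.
e_ss = 6/K_a = 6/(13/3) = 18/13.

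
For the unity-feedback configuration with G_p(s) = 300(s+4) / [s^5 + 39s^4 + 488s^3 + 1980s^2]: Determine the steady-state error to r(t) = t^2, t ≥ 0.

The denominator has no term below 1980s^2 — 2 poles at s=0, type 2.
K_a = lim_{s→0} s^2·G_p(s) = 300·4 / 1980 = 20/33.
r(t) = t^2 gives R(s) = 2/s^3.
e_ss = 2/K_a = 2/(20/33) = 3.3.

3.3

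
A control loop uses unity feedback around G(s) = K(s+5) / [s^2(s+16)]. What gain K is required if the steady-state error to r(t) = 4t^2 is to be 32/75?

G(s) has two factors of s in the denominator, so the system is type 2.
K_a = lim_{s→0} s^2·G(s) = K·5 / (16) = 0.3125·K.
e_ss = 8/K_a = 32/75 ⇒ K_a = 18.75 ⇒ K = 18.75/0.3125 = 60.

60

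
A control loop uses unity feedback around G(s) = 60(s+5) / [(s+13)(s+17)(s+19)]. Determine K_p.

System type = 0 (no poles at s=0).
K_p = lim_{s→0} G(s) = 60·5 / (13·17·19) = 300/4199.

300/4199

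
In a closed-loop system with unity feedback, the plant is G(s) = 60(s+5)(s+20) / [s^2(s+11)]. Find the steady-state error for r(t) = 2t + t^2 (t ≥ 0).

11/3000

The open loop has two poles at the origin → type 2 system. Treating each term separately:
  • 2t: tracked with zero error.
  • t^2: e_ss = 2/K_a with K_a=6000/11 → 11/3000.
Total e_ss = 11/3000.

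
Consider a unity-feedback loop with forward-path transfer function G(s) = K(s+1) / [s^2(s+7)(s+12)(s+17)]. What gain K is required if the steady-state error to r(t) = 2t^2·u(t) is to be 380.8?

Two free integrators in G(s): this is a type 2 system.
K_a = lim_{s→0} s^2·G(s) = K·1 / (7·12·17) = (1/1428)·K.
e_ss = 4/K_a = 380.8 ⇒ K_a = 5/476 ⇒ K = (5/476)/(1/1428) = 15.

15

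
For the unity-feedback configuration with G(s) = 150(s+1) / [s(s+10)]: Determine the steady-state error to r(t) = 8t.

System type = 1 (one pole at s=0).
K_v = lim_{s→0} s·G(s) = 150·1 / (10) = 15.
e_ss = 8/K_v = 8/15.

8/15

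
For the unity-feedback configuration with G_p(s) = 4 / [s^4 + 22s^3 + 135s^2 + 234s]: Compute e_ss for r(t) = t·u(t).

Lowest-order denominator term is 234s, so the open loop has 1 pole at the origin → type 1 system.
K_v = lim_{s→0} s·G_p(s) = 4 / 234 = 2/117.
e_ss = 1/K_v = 1/(2/117) = 58.5.

58.5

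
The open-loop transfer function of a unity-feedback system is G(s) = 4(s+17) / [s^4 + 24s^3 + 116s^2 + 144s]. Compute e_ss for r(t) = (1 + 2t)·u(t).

72/17

The denominator has no term below 144s — 1 pole at s=0, type 1. Treating each term separately:
  • 1: tracked with zero error.
  • 2t: e_ss = 2/K_v with K_v=17/36 → 72/17.
Total e_ss = 72/17.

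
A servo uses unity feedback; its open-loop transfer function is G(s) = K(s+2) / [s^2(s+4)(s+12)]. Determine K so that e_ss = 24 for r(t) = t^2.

The open loop has two poles at the origin → type 2 system.
K_a = lim_{s→0} s^2·G(s) = K·2 / (4·12) = (1/24)·K.
e_ss = 2/K_a = 24 ⇒ K_a = 1/12 ⇒ K = (1/12)/(1/24) = 2.

2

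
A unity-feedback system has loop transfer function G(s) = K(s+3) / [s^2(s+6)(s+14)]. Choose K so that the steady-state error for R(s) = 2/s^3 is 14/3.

12

Two free integrators in G(s): this is a type 2 system.
K_a = lim_{s→0} s^2·G(s) = K·3 / (6·14) = (1/28)·K.
e_ss = 2/K_a = 14/3 ⇒ K_a = 3/7 ⇒ K = (3/7)/(1/28) = 12.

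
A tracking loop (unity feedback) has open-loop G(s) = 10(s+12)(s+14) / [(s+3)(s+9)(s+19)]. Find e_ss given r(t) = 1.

171/731

No free integrators in G(s): this is a type 0 system.
K_p = lim_{s→0} G(s) = 10·12·14 / (3·9·19) = 560/171.
e_ss = 1/(1 + K_p) = 1/(731/171) = 171/731.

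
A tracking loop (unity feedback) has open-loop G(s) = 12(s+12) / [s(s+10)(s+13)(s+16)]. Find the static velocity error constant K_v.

9/130

One free integrator in G(s): this is a type 1 system.
K_v = lim_{s→0} s·G(s) = 12·12 / (10·13·16) = 9/130.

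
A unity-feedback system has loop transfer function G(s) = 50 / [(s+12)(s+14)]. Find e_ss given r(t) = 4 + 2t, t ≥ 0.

infinity

System type = 0 (no poles at s=0). Treating each term separately:
  • 4: e_ss = 4/(1+K_p) with K_p=25/84 → 336/109.
  • 2t: a type-0 system cannot track it, e_ss → ∞.
The unbounded component dominates.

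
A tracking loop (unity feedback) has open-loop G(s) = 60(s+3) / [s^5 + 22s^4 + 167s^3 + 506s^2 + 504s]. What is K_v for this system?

Lowest-order denominator term is 504s, so the open loop has 1 pole at the origin → type 1 system.
K_v = lim_{s→0} s·G(s) = 60·3 / 504 = 5/14.

5/14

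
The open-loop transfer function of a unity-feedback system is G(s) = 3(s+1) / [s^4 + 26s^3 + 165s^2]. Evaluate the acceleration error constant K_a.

1/55

Lowest-order denominator term is 165s^2, so the open loop has 2 poles at the origin → type 2 system.
K_a = lim_{s→0} s^2·G(s) = 3·1 / 165 = 1/55.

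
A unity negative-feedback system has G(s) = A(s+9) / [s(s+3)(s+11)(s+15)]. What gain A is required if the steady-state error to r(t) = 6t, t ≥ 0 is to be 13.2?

25

One free integrator in G(s): this is a type 1 system.
K_v = lim_{s→0} s·G(s) = A·9 / (3·11·15) = (1/55)·A.
e_ss = 6/K_v = 13.2 ⇒ K_v = 5/11 ⇒ A = (5/11)/(1/55) = 25.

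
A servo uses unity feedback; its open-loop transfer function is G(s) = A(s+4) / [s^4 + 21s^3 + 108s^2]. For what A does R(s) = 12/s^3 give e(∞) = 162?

2

Lowest-order denominator term is 108s^2, so the open loop has 2 poles at the origin → type 2 system.
K_a = lim_{s→0} s^2·G(s) = A·4 / 108 = (1/27)·A.
e_ss = 12/K_a = 162 ⇒ K_a = 2/27 ⇒ A = (2/27)/(1/27) = 2.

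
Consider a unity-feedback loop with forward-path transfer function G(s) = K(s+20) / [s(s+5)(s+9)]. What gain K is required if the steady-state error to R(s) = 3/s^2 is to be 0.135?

50

G(s) has one factor of s in the denominator, so the system is type 1.
K_v = lim_{s→0} s·G(s) = K·20 / (5·9) = (4/9)·K.
e_ss = 3/K_v = 0.135 ⇒ K_v = 200/9 ⇒ K = (200/9)/(4/9) = 50.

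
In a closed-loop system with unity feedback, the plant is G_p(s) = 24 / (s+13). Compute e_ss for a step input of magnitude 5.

65/37

The open loop has no poles at the origin → type 0 system.
K_p = lim_{s→0} G_p(s) = 24 / (13) = 24/13.
e_ss = 5/(1 + K_p) = 5/(37/13) = 65/37.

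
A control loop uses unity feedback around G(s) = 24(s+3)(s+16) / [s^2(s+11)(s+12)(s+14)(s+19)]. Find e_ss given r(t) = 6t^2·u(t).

Two free integrators in G(s): this is a type 2 system.
K_a = lim_{s→0} s^2·G(s) = 24·3·16 / (11·12·14·19) = 48/1463.
r(t) = 6t^2 gives R(s) = 12/s^3.
e_ss = 12/K_a = 12/(48/1463) = 365.75.

365.75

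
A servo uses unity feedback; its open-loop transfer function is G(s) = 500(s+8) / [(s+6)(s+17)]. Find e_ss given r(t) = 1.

51/2051

System type = 0 (no poles at s=0).
K_p = lim_{s→0} G(s) = 500·8 / (6·17) = 2000/51.
e_ss = 1/(1 + K_p) = 1/(2051/51) = 51/2051.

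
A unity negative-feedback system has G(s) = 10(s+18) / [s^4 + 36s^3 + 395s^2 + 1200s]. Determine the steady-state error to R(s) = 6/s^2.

40

The denominator has no term below 1200s — 1 pole at s=0, type 1.
K_v = lim_{s→0} s·G(s) = 10·18 / 1200 = 0.15.
e_ss = 6/K_v = 6/0.15 = 40.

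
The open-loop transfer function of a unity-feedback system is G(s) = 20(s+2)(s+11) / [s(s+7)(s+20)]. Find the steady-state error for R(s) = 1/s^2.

System type = 1 (one pole at s=0).
K_v = lim_{s→0} s·G(s) = 20·2·11 / (7·20) = 22/7.
e_ss = 1/K_v = 1/(22/7) = 7/22.

7/22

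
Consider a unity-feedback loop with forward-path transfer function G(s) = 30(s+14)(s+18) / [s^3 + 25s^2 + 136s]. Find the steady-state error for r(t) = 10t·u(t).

34/189

Factoring s from the denominator leaves a polynomial with constant term 136, so the system is type 1.
K_v = lim_{s→0} s·G(s) = 30·14·18 / 136 = 945/17.
e_ss = 10/K_v = 10/(945/17) = 34/189.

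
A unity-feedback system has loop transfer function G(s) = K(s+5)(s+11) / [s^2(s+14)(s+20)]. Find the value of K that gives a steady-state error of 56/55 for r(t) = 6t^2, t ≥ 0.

60

System type = 2 (two poles at s=0).
K_a = lim_{s→0} s^2·G(s) = K·5·11 / (14·20) = (11/56)·K.
e_ss = 12/K_a = 56/55 ⇒ K_a = 165/14 ⇒ K = (165/14)/(11/56) = 60.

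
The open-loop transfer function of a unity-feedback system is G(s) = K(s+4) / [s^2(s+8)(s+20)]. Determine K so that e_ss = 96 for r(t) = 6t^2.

5

System type = 2 (two poles at s=0).
K_a = lim_{s→0} s^2·G(s) = K·4 / (8·20) = 0.025·K.
e_ss = 12/K_a = 96 ⇒ K_a = 0.125 ⇒ K = 0.125/0.025 = 5.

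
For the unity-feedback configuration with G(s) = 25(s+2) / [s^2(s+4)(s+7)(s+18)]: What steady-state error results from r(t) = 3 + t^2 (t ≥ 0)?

G(s) has two factors of s in the denominator, so the system is type 2. Treating each term separately:
  • 3: tracked with zero error.
  • t^2: e_ss = 2/K_a with K_a=25/252 → 20.16.
Total e_ss = 20.16.

20.16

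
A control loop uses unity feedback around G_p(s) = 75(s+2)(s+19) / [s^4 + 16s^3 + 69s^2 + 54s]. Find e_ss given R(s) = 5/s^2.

9/95

The denominator has no term below 54s — 1 pole at s=0, type 1.
K_v = lim_{s→0} s·G_p(s) = 75·2·19 / 54 = 475/9.
e_ss = 5/K_v = 5/(475/9) = 9/95.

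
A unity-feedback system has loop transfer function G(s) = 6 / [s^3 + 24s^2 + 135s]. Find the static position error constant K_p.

infinity

K_p = lim_{s→0} G(s); with 1 pole at the origin the limit diverges, so K_p = ∞.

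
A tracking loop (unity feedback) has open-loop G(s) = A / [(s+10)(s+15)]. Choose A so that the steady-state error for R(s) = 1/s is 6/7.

25

The open loop has no poles at the origin → type 0 system.
K_p = lim_{s→0} G(s) = A / (10·15) = (1/150)·A.
e_ss = 1/(1 + K_p) = 6/7 ⇒ 1 + (1/150)·A = 7/6 ⇒ A = 25.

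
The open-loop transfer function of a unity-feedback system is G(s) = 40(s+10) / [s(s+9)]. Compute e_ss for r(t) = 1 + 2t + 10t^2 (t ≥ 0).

infinity

The open loop has one pole at the origin → type 1 system. By superposition:
  • 1: tracked with zero error.
  • 2t: e_ss = 2/K_v with K_v=400/9 → 0.045.
  • 10t^2: a type-1 system cannot track it, e_ss → ∞.
The unbounded component dominates.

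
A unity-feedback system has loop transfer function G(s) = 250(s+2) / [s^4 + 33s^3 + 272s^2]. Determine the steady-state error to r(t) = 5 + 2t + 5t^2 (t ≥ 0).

5.44

Lowest-order denominator term is 272s^2, so the open loop has 2 poles at the origin → type 2 system. Taking each input component in turn:
  • 5: tracked with zero error.
  • 2t: tracked with zero error.
  • 5t^2: e_ss = 10/K_a with K_a=125/68 → 5.44.
Total e_ss = 5.44.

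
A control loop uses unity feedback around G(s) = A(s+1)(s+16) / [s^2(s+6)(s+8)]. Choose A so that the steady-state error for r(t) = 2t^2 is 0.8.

G(s) has two factors of s in the denominator, so the system is type 2.
K_a = lim_{s→0} s^2·G(s) = A·1·16 / (6·8) = (1/3)·A.
e_ss = 4/K_a = 0.8 ⇒ K_a = 5 ⇒ A = 5/(1/3) = 15.

15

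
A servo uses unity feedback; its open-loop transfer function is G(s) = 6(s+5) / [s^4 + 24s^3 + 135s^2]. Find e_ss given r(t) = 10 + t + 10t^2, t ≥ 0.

90

Factoring s^2 from the denominator leaves a polynomial with constant term 135, so the system is type 2. Treating each term separately:
  • 10: tracked with zero error.
  • t: tracked with zero error.
  • 10t^2: e_ss = 20/K_a with K_a=2/9 → 90.
Total e_ss = 90.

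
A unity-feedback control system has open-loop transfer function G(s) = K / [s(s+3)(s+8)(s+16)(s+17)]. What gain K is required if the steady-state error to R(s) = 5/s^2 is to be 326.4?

G(s) has one factor of s in the denominator, so the system is type 1.
K_v = lim_{s→0} s·G(s) = K / (3·8·16·17) = (1/6528)·K.
e_ss = 5/K_v = 326.4 ⇒ K_v = 25/1632 ⇒ K = (25/1632)/(1/6528) = 100.

100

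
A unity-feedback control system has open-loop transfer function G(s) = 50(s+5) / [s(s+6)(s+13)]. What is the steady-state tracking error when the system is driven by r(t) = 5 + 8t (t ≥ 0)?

2.496

G(s) has one factor of s in the denominator, so the system is type 1. Taking each input component in turn:
  • 5: tracked with zero error.
  • 8t: e_ss = 8/K_v with K_v=125/39 → 2.496.
Total e_ss = 2.496.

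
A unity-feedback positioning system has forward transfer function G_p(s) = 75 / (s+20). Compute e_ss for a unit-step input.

4/19

The open loop has no poles at the origin → type 0 system.
K_p = lim_{s→0} G_p(s) = 75 / (20) = 3.75.
e_ss = 1/(1 + K_p) = 1/4.75 = 4/19.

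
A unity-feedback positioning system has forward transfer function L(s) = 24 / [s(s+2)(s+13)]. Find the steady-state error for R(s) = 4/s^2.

System type = 1 (one pole at s=0).
K_v = lim_{s→0} s·L(s) = 24 / (2·13) = 12/13.
e_ss = 4/K_v = 4/(12/13) = 13/3.

13/3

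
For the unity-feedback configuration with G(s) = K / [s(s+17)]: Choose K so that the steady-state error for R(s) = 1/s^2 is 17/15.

The open loop has one pole at the origin → type 1 system.
K_v = lim_{s→0} s·G(s) = K / (17) = (1/17)·K.
e_ss = 1/K_v = 17/15 ⇒ K_v = 15/17 ⇒ K = (15/17)/(1/17) = 15.

15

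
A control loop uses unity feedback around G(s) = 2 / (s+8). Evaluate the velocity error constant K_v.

0

The open loop has no poles at the origin → type 0 system.
K_v = lim_{s→0} s·G(s) = 0 (the extra factor of s kills the finite limit).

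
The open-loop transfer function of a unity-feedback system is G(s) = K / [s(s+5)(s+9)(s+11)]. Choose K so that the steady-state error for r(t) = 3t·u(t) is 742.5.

The open loop has one pole at the origin → type 1 system.
K_v = lim_{s→0} s·G(s) = K / (5·9·11) = (1/495)·K.
e_ss = 3/K_v = 742.5 ⇒ K_v = 2/495 ⇒ K = (2/495)/(1/495) = 2.

2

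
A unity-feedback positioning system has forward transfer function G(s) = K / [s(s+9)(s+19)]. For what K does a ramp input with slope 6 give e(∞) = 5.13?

One free integrator in G(s): this is a type 1 system.
K_v = lim_{s→0} s·G(s) = K / (9·19) = (1/171)·K.
e_ss = 6/K_v = 5.13 ⇒ K_v = 200/171 ⇒ K = (200/171)/(1/171) = 200.

200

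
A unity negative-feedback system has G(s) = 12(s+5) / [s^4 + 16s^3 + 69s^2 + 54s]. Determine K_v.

The denominator has no term below 54s — 1 pole at s=0, type 1.
K_v = lim_{s→0} s·G(s) = 12·5 / 54 = 10/9.

10/9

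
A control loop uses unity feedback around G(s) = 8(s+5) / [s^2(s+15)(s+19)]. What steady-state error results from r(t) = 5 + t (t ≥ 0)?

The open loop has two poles at the origin → type 2 system. Treating each term separately:
  • 5: tracked with zero error.
  • t: tracked with zero error.
Total e_ss = 0.

0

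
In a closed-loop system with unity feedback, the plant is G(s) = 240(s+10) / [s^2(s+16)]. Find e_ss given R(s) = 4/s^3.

2/75

G(s) has two factors of s in the denominator, so the system is type 2.
K_a = lim_{s→0} s^2·G(s) = 240·10 / (16) = 150.
r(t) = 2t^2 gives R(s) = 4/s^3.
e_ss = 4/K_a = 4/150 = 2/75.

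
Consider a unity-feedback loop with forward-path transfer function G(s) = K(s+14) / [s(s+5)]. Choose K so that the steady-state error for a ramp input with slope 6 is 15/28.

One free integrator in G(s): this is a type 1 system.
K_v = lim_{s→0} s·G(s) = K·14 / (5) = 2.8·K.
e_ss = 6/K_v = 15/28 ⇒ K_v = 11.2 ⇒ K = 11.2/2.8 = 4.

4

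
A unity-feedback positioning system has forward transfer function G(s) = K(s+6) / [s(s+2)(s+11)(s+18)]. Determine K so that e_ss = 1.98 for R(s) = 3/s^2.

System type = 1 (one pole at s=0).
K_v = lim_{s→0} s·G(s) = K·6 / (2·11·18) = (1/66)·K.
e_ss = 3/K_v = 1.98 ⇒ K_v = 50/33 ⇒ K = (50/33)/(1/66) = 100.

100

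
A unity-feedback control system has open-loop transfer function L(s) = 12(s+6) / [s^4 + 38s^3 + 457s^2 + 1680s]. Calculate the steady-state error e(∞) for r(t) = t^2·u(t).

Factoring s from the denominator leaves a polynomial with constant term 1680, so the system is type 1.
K_a = lim_{s→0} s^2·L(s) = 0; the steady-state error to this parabolic input grows without bound.

infinity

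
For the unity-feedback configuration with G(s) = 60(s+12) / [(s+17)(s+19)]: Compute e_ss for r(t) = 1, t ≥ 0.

323/1043

The open loop has no poles at the origin → type 0 system.
K_p = lim_{s→0} G(s) = 60·12 / (17·19) = 720/323.
e_ss = 1/(1 + K_p) = 1/(1043/323) = 323/1043.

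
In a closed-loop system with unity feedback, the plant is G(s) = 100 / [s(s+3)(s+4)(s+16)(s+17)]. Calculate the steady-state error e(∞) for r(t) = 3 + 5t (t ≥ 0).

G(s) has one factor of s in the denominator, so the system is type 1. By superposition:
  • 3: tracked with zero error.
  • 5t: e_ss = 5/K_v with K_v=25/816 → 163.2.
Total e_ss = 163.2.

163.2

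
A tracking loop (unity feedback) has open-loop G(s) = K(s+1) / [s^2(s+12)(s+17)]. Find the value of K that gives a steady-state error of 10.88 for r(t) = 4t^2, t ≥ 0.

Two free integrators in G(s): this is a type 2 system.
K_a = lim_{s→0} s^2·G(s) = K·1 / (12·17) = (1/204)·K.
e_ss = 8/K_a = 10.88 ⇒ K_a = 25/34 ⇒ K = (25/34)/(1/204) = 150.

150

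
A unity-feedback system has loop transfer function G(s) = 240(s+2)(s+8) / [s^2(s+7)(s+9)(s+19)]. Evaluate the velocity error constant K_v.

infinity

K_v = lim_{s→0} s·G(s); with 2 poles at the origin the limit diverges, so K_v = ∞.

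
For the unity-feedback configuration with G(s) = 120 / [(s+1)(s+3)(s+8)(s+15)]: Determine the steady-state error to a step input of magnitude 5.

G(s) has no factors of s in the denominator, so the system is type 0.
K_p = lim_{s→0} G(s) = 120 / (1·3·8·15) = 1/3.
e_ss = 5/(1 + K_p) = 5/(4/3) = 3.75.

3.75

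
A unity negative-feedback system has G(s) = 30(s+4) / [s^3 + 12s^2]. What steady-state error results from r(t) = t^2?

0.2

Lowest-order denominator term is 12s^2, so the open loop has 2 poles at the origin → type 2 system.
K_a = lim_{s→0} s^2·G(s) = 30·4 / 12 = 10.
r(t) = t^2 gives R(s) = 2/s^3.
e_ss = 2/K_a = 2/10 = 0.2.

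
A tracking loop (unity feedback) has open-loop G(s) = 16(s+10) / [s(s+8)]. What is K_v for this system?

20

System type = 1 (one pole at s=0).
K_v = lim_{s→0} s·G(s) = 16·10 / (8) = 20.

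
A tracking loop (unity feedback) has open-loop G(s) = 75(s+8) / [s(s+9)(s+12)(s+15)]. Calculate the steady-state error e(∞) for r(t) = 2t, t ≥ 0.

One free integrator in G(s): this is a type 1 system.
K_v = lim_{s→0} s·G(s) = 75·8 / (9·12·15) = 10/27.
e_ss = 2/K_v = 2/(10/27) = 5.4.

5.4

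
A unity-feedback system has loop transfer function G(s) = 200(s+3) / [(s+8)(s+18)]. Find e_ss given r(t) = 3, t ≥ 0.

System type = 0 (no poles at s=0).
K_p = lim_{s→0} G(s) = 200·3 / (8·18) = 25/6.
e_ss = 3/(1 + K_p) = 3/(31/6) = 18/31.

18/31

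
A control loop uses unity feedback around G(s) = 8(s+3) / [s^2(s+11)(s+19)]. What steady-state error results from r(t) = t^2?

G(s) has two factors of s in the denominator, so the system is type 2.
K_a = lim_{s→0} s^2·G(s) = 8·3 / (11·19) = 24/209.
r(t) = t^2 gives R(s) = 2/s^3.
e_ss = 2/K_a = 2/(24/209) = 209/12.

209/12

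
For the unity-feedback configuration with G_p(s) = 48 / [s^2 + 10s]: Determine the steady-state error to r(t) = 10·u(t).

Factoring s from the denominator leaves a polynomial with constant term 10, so the system is type 1.
A type-1 system has K_p = ∞, so it tracks a step input with zero steady-state error.

0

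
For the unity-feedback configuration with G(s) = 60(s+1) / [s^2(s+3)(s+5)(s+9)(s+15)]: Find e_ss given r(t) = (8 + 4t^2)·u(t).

The open loop has two poles at the origin → type 2 system. Treating each term separately:
  • 8: tracked with zero error.
  • 4t^2: e_ss = 8/K_a with K_a=4/135 → 270.
Total e_ss = 270.

270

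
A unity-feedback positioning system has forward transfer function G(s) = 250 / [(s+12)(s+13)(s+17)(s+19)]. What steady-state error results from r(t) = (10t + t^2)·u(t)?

infinity

No free integrators in G(s): this is a type 0 system. Treating each term separately:
  • 10t: a type-0 system cannot track it, e_ss → ∞.
  • t^2: a type-0 system cannot track it, e_ss → ∞.
The unbounded component dominates.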